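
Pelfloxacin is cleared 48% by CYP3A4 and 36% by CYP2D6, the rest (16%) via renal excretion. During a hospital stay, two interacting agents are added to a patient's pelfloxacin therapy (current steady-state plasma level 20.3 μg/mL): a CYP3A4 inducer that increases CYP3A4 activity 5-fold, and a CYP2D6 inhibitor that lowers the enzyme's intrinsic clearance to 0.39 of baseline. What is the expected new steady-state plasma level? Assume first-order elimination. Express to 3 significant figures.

The CYP3A4 pathway (48% of clearance) increases to 5× activity: 0.48 × 5 = 2.4.
The CYP2D6 pathway (36% of clearance) falls to 0.39× activity: 0.36 × 0.39 = 0.1404.
Non-CYP routes (16%) are unchanged.
CL_new/CL_old = 2.4 + 0.1404 + 0.16 = 2.7004.
Dividing the baseline by the relative clearance: 20.3 / 2.7004 = 7.52 μg/mL.

7.52 μg/mL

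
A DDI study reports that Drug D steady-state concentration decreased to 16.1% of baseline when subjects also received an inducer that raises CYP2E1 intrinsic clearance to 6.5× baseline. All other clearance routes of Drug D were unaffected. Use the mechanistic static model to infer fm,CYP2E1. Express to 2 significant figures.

Write x for the fraction cleared via CYP2E1. The observed steady-state concentration change means clearance rose to 1/0.161 = 6.211 of baseline.
Only the CYP2E1 route changed, so 6.211 = x·6.5 + (1 − x), giving x = 0.95.

0.95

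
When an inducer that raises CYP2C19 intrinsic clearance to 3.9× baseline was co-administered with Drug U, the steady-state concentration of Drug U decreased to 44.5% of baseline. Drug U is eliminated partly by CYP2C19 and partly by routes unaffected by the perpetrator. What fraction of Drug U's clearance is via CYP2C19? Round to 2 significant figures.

Let fm be the CYP2C19 fraction. New clearance relative to baseline = fm × 3.9 + (1 − fm).
Steady-state concentration ratio = 1 / (new CL fraction), so new CL fraction = 1 / 0.445 = 2.247.
fm × 3.9 + 1 − fm = 2.247  ⇒  fm × (3.9 − 1) = 1.247  ⇒  fm = 0.43.

0.43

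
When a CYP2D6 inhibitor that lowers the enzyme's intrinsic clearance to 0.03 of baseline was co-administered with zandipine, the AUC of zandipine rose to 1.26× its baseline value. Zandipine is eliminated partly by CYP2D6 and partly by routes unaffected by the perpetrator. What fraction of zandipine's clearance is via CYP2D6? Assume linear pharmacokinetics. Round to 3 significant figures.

Call the CYP2D6 fraction fm. After the interaction, CL_new/CL_old = fm × 0.03 + (1 − fm).
AUC ratio = 1 / (new CL fraction), so new CL fraction = 1 / 1.26 = 0.7937.
fm × 0.03 + 1 − fm = 0.7937  ⇒  fm × (0.03 − 1) = −0.2063  ⇒  fm = 0.213.

0.213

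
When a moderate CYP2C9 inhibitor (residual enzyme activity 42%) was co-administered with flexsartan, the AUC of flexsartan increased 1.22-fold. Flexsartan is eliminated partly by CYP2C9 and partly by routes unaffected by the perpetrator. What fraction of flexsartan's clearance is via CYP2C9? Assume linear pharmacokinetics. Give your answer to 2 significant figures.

0.31

Write x for the fraction cleared via CYP2C9. The observed AUC change means clearance fell to 1/1.22 = 0.8197 of baseline.
Only the CYP2C9 route changed, so 0.8197 = x·0.42 + (1 − x), giving x = 0.31.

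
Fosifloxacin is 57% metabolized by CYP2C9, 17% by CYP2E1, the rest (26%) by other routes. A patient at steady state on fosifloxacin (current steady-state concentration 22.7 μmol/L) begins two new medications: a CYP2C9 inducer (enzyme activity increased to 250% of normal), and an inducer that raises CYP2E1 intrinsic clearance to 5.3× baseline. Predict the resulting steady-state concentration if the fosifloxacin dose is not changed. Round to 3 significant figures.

8.78 μmol/L

CYP2C9: 0.57 × 2.5 = 1.425
CYP2E1: 0.17 × 5.3 = 0.901
Other: 0.26 (unchanged)
Relative clearance = 1.425 + 0.901 + 0.26 = 2.586.
Dividing the baseline by the relative clearance: 22.7 / 2.586 = 8.78 μmol/L.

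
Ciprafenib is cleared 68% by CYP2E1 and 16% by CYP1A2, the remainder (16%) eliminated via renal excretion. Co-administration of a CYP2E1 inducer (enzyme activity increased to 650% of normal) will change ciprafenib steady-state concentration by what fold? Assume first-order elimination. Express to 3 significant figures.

The CYP2E1 pathway (68% of clearance) is boosted to 6.5× activity: 0.68 × 6.5 = 4.42.
CYP1A2 (16%) and the residual 16% are unaffected.
CL_new/CL_old = 4.42 + 0.16 + 0.16 = 4.74.
Since steady-state concentration ∝ 1/CL, the ratio is 1 / 4.74 = 0.211.

0.211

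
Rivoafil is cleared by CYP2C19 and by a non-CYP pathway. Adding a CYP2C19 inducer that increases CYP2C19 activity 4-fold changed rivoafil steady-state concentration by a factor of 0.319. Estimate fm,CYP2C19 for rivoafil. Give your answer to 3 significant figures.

0.712

Let fm be the CYP2C19 fraction. New clearance relative to baseline = fm × 4 + (1 − fm).
Steady-state concentration ratio = 1 / (new CL fraction), so new CL fraction = 1 / 0.319 = 3.135.
fm × 4 + 1 − fm = 3.135  ⇒  fm × (4 − 1) = 2.135  ⇒  fm = 0.712.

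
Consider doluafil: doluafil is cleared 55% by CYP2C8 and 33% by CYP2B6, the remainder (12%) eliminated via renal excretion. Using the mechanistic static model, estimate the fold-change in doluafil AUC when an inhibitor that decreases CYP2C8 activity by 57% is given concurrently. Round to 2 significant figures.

CYP2C8: 0.55 × 0.43 = 0.2365
CYP2B6: 0.33 (unchanged)
Other: 0.12 (unchanged)
CL_new/CL_old = 0.2365 + 0.33 + 0.12 = 0.6865.
AUC is inversely proportional to clearance, so the fold-change is 1 / 0.6865 = 1.5.

1.5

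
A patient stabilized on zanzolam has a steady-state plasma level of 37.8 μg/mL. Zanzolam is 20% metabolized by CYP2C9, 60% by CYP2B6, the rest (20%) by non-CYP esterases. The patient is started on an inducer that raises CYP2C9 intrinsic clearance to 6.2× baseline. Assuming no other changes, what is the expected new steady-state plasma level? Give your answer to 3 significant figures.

18.5 μg/mL

The CYP2C9 pathway (20% of clearance) rises to 6.2× activity: 0.2 × 6.2 = 1.24.
CYP2B6 (60%) and the residual 20% are unaffected.
Relative clearance = 1.24 + 0.6 + 0.2 = 2.04.
With dosing unchanged, steady-state plasma level scales as 1/CL: 37.8 / 2.04 = 18.5 μg/mL.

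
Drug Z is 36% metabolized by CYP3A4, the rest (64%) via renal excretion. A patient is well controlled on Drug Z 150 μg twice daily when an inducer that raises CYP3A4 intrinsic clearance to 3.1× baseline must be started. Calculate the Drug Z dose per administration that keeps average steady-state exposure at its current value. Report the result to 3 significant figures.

CYP3A4: 0.36 × 3.1 = 1.116
Other: 0.64 (unchanged)
CL_new/CL_old = 1.116 + 0.64 = 1.756.
Exposure is unchanged when dose changes in proportion to clearance. New dose = 150 μg × 1.756 = 263 μg.

263 μg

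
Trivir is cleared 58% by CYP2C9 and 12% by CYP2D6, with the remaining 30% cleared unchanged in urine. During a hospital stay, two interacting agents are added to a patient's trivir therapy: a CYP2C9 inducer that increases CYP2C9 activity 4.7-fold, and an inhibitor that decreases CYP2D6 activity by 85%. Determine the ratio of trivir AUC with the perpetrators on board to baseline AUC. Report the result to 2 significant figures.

0.33

The CYP2C9 pathway (58% of clearance) increases to 4.7× activity: 0.58 × 4.7 = 2.726.
The CYP2D6 pathway (12% of clearance) falls to 0.15× activity: 0.12 × 0.15 = 0.018.
The remaining 30% of clearance is unaffected.
CL_new/CL_old = 2.726 + 0.018 + 0.3 = 3.044.
Because AUC varies inversely with clearance, the combined effect is 1 / 3.044 = 0.33.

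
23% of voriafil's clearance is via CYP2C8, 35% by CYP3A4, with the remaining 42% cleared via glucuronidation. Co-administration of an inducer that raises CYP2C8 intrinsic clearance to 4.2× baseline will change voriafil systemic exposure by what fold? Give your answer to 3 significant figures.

0.576

CYP2C8: 0.23 × 4.2 = 0.966
CYP3A4: 0.35 (unchanged)
Other: 0.42 (unchanged)
Relative clearance = 0.966 + 0.35 + 0.42 = 1.736.
Since systemic exposure ∝ 1/CL, the ratio is 1 / 1.736 = 0.576.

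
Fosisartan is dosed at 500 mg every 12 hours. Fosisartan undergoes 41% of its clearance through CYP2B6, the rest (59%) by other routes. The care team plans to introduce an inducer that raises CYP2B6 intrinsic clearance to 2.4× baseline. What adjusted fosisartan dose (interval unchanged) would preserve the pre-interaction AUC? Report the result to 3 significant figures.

CYP2B6: 0.41 × 2.4 = 0.984
Other: 0.59 (unchanged)
CL_new/CL_old = 0.984 + 0.59 = 1.574.
To maintain the same steady-state level, dose must scale with clearance: new dose = 500 × 1.574 = 787 mg.

787 mg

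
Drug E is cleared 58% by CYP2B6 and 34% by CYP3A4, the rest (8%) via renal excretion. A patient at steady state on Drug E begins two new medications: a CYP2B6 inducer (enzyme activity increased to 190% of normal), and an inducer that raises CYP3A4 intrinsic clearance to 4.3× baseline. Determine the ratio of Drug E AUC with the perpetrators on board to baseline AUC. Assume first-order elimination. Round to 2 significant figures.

0.38

The CYP2B6 pathway (58% of clearance) is boosted to 1.9× activity: 0.58 × 1.9 = 1.102.
The CYP3A4 pathway (34% of clearance) is boosted to 4.3× activity: 0.34 × 4.3 = 1.462.
Non-CYP routes (8%) are unchanged.
Relative clearance = 1.102 + 1.462 + 0.08 = 2.644.
Net AUC ratio = 1 / 2.644 = 0.38.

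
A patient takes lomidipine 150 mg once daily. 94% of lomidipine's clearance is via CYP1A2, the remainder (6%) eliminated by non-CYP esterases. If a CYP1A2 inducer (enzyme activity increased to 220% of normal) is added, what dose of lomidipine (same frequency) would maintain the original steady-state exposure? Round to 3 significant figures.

CYP1A2: 0.94 × 2.2 = 2.068
Other: 0.06 (unchanged)
Relative clearance = 2.068 + 0.06 = 2.128.
Exposure is unchanged when dose changes in proportion to clearance. New dose = 150 mg × 2.128 = 319 mg.

319 mg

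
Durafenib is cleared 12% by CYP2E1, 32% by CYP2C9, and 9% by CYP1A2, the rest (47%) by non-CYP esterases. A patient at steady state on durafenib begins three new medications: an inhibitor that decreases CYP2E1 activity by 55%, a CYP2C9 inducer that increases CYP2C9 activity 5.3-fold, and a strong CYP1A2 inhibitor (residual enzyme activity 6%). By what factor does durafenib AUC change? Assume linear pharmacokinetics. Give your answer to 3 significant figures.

0.449

CYP2E1: 0.12 × 0.45 = 0.054
CYP2C9: 0.32 × 5.3 = 1.696
CYP1A2: 0.09 × 0.06 = 0.0054
Other: 0.47 (unchanged)
Relative clearance = 0.054 + 1.696 + 0.0054 + 0.47 = 2.2254.
AUC ∝ 1/CL: fold-change = 1 / 2.2254 = 0.449.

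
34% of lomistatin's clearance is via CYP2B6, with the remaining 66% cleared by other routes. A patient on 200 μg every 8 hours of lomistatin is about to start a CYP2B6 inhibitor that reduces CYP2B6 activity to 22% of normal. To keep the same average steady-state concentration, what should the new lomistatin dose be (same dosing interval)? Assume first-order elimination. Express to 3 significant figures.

147 μg

The CYP2B6 pathway (34% of clearance) is reduced to 0.22× activity: 0.34 × 0.22 = 0.0748.
Non-CYP routes (66%) are unchanged.
Relative clearance = 0.0748 + 0.66 = 0.7348.
To maintain the same steady-state level, dose must scale with clearance: new dose = 200 × 0.7348 = 147 μg.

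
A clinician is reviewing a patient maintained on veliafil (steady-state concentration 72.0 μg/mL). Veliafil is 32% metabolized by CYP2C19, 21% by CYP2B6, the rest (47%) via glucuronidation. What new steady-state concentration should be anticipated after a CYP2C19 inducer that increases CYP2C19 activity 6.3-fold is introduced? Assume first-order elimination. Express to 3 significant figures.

CYP2C19: 0.32 × 6.3 = 2.016
CYP2B6: 0.21 (unchanged)
Other: 0.47 (unchanged)
CL_new/CL_old = 2.016 + 0.21 + 0.47 = 2.696.
With dosing unchanged, steady-state concentration scales as 1/CL: 72.0 / 2.696 = 26.7 μg/mL.

26.7 μg/mL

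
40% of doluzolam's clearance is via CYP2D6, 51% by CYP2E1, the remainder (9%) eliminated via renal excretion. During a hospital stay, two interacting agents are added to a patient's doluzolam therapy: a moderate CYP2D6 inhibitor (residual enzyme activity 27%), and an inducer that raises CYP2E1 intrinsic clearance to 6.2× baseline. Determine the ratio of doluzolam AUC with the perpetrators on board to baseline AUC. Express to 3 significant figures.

0.298

The CYP2D6 pathway (40% of clearance) falls to 0.27× activity: 0.4 × 0.27 = 0.108.
The CYP2E1 pathway (51% of clearance) is boosted to 6.2× activity: 0.51 × 6.2 = 3.162.
The remaining 9% of clearance is unaffected.
CL_new/CL_old = 0.108 + 3.162 + 0.09 = 3.36.
AUC ∝ 1/CL: fold-change = 1 / 3.36 = 0.298.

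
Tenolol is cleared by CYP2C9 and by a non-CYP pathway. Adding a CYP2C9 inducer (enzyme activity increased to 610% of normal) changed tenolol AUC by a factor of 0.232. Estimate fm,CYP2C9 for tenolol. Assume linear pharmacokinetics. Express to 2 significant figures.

CL'/CL = 1 / 0.232 = 4.31
6.1·fm + (1 − fm) = 4.31
fm = (4.31 − 1) / (6.1 − 1) = 0.65

0.65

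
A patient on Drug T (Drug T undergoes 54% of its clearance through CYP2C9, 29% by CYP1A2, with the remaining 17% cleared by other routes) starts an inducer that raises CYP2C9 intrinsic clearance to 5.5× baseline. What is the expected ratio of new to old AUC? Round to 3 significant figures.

0.292

CYP2C9: 0.54 × 5.5 = 2.97
CYP1A2: 0.29 (unchanged)
Other: 0.17 (unchanged)
CL_new/CL_old = 2.97 + 0.29 + 0.17 = 3.43.
AUC is inversely proportional to clearance, so the fold-change is 1 / 3.43 = 0.292.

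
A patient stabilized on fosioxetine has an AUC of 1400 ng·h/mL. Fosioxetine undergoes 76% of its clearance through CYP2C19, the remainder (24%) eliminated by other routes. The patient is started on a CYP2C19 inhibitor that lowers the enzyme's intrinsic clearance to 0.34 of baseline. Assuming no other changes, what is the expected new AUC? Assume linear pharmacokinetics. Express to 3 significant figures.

2.81 × 10³ ng·h/mL

The CYP2C19 pathway (76% of clearance) drops to 0.34× activity: 0.76 × 0.34 = 0.2584.
Non-CYP routes (24%) are unchanged.
CL_new/CL_old = 0.2584 + 0.24 = 0.4984.
With dosing unchanged, AUC scales as 1/CL: 1400 / 0.4984 = 2.81 × 10³ ng·h/mL.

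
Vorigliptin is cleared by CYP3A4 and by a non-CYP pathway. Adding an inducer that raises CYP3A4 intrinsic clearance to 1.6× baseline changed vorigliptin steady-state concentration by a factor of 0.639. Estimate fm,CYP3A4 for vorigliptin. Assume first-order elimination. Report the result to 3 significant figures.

Call the CYP3A4 fraction fm. After the interaction, CL_new/CL_old = fm × 1.6 + (1 − fm).
Steady-state concentration ratio = 1 / (new CL fraction), so new CL fraction = 1 / 0.639 = 1.565.
fm × 1.6 + 1 − fm = 1.565  ⇒  fm × (1.6 − 1) = 0.5649  ⇒  fm = 0.942.

0.942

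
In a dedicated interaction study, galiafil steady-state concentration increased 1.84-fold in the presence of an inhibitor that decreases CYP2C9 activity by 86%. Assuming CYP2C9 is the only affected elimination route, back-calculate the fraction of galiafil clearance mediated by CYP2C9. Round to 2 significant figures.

0.53

CL'/CL = 1 / 1.84 = 0.5435
0.14·fm + (1 − fm) = 0.5435
fm = (0.5435 − 1) / (0.14 − 1) = 0.53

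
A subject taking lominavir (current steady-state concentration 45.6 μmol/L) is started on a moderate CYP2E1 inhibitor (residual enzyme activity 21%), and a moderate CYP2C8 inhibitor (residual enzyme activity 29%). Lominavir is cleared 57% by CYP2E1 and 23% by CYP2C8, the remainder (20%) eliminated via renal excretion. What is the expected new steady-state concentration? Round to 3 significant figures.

118 μmol/L

The CYP2E1 pathway (57% of clearance) drops to 0.21× activity: 0.57 × 0.21 = 0.1197.
The CYP2C8 pathway (23% of clearance) drops to 0.29× activity: 0.23 × 0.29 = 0.0667.
Non-CYP routes (20%) are unchanged.
New clearance relative to baseline: 0.1197 + 0.0667 + 0.2 = 0.3864.
Steady-state concentration ∝ 1/CL: new value = 45.6 / 0.3864 = 118 μmol/L.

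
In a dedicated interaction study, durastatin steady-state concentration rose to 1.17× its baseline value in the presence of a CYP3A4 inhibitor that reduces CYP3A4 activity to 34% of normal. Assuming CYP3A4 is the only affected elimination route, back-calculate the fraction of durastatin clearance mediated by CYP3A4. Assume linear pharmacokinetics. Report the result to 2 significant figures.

0.22

Call the CYP3A4 fraction fm. After the interaction, CL_new/CL_old = fm × 0.34 + (1 − fm).
Steady-state concentration ratio = 1 / (new CL fraction), so new CL fraction = 1 / 1.17 = 0.8547.
fm × 0.34 + 1 − fm = 0.8547  ⇒  fm × (0.34 − 1) = −0.1453  ⇒  fm = 0.22.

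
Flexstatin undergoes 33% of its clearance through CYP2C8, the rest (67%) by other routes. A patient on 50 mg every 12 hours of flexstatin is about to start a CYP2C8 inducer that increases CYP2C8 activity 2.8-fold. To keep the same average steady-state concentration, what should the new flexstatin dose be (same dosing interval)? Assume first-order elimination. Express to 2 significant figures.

80 mg

CYP2C8: 0.33 × 2.8 = 0.924
Other: 0.67 (unchanged)
Relative clearance = 0.924 + 0.67 = 1.594.
Exposure is unchanged when dose changes in proportion to clearance. New dose = 50 mg × 1.594 = 80 mg.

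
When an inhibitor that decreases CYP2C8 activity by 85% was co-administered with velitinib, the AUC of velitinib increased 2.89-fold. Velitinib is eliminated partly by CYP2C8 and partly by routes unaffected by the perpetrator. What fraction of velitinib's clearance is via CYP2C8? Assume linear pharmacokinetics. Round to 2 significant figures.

CL'/CL = 1 / 2.89 = 0.346
0.15·fm + (1 − fm) = 0.346
fm = (0.346 − 1) / (0.15 − 1) = 0.77

0.77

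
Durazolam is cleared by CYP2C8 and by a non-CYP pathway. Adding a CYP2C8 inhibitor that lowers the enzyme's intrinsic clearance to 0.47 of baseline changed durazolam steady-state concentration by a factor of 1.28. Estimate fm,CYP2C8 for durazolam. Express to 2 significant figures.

0.41

Let fm be the CYP2C8 fraction. New clearance relative to baseline = fm × 0.47 + (1 − fm).
Steady-state concentration ratio = 1 / (new CL fraction), so new CL fraction = 1 / 1.28 = 0.7812.
fm × 0.47 + 1 − fm = 0.7812  ⇒  fm × (0.47 − 1) = −0.2188  ⇒  fm = 0.41.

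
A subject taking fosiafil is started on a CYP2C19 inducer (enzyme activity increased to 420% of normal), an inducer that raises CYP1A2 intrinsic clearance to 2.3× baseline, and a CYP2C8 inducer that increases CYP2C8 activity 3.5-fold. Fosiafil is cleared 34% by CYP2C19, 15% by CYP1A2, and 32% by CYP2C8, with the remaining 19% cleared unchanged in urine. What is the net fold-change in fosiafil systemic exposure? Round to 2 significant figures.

0.32

The CYP2C19 pathway (34% of clearance) rises to 4.2× activity: 0.34 × 4.2 = 1.428.
The CYP1A2 pathway (15% of clearance) is boosted to 2.3× activity: 0.15 × 2.3 = 0.345.
The CYP2C8 pathway (32% of clearance) increases to 3.5× activity: 0.32 × 3.5 = 1.12.
The remaining 19% of clearance is unaffected.
Relative clearance = 1.428 + 0.345 + 1.12 + 0.19 = 3.083.
Systemic exposure ∝ 1/CL: fold-change = 1 / 3.083 = 0.32.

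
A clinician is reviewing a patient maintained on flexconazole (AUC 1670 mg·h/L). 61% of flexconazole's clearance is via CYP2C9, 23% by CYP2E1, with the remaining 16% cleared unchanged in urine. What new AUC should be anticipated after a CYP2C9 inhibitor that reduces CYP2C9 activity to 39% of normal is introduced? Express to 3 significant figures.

2.66 × 10³ mg·h/L

The CYP2C9 pathway (61% of clearance) is reduced to 0.39× activity: 0.61 × 0.39 = 0.2379.
CYP2E1 (23%) and the residual 16% are unaffected.
New clearance relative to baseline: 0.2379 + 0.23 + 0.16 = 0.6279.
New AUC = baseline ÷ relative clearance = 1670 / 0.6279 = 2.66 × 10³ mg·h/L.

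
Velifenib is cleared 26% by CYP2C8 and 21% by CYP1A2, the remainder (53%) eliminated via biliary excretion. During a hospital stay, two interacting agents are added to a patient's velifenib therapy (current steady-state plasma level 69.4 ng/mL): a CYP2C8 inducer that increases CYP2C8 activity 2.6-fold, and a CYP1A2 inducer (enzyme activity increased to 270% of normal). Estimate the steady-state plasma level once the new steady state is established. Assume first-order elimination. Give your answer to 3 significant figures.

CYP2C8: 0.26 × 2.6 = 0.676
CYP1A2: 0.21 × 2.7 = 0.567
Other: 0.53 (unchanged)
Relative clearance = 0.676 + 0.567 + 0.53 = 1.773.
Dividing the baseline by the relative clearance: 69.4 / 1.773 = 39.1 ng/mL.

39.1 ng/mL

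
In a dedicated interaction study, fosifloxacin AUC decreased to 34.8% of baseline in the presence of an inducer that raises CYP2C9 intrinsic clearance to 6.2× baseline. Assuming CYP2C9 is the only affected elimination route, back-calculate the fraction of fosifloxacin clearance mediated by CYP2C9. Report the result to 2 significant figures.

Let fm be the CYP2C9 fraction. New clearance relative to baseline = fm × 6.2 + (1 − fm).
AUC ratio = 1 / (new CL fraction), so new CL fraction = 1 / 0.348 = 2.874.
fm × 6.2 + 1 − fm = 2.874  ⇒  fm × (6.2 − 1) = 1.874  ⇒  fm = 0.36.

0.36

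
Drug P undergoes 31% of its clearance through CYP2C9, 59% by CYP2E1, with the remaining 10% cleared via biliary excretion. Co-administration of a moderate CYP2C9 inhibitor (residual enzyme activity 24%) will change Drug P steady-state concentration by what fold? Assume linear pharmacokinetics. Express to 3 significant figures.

The CYP2C9 pathway (31% of clearance) falls to 0.24× activity: 0.31 × 0.24 = 0.0744.
CYP2E1 (59%) and the residual 10% are unaffected.
New clearance relative to baseline: 0.0744 + 0.59 + 0.1 = 0.7644.
Since steady-state concentration ∝ 1/CL, the ratio is 1 / 0.7644 = 1.31.

1.31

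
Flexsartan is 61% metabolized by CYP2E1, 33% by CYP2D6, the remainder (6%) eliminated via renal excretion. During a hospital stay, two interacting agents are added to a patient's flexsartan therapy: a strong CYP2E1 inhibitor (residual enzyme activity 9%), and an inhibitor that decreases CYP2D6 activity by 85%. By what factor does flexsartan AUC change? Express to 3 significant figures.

6.08

The CYP2E1 pathway (61% of clearance) is reduced to 0.09× activity: 0.61 × 0.09 = 0.0549.
The CYP2D6 pathway (33% of clearance) is reduced to 0.15× activity: 0.33 × 0.15 = 0.0495.
The remaining 6% of clearance is unaffected.
New clearance relative to baseline: 0.0549 + 0.0495 + 0.06 = 0.1644.
Net AUC ratio = 1 / 0.1644 = 6.08.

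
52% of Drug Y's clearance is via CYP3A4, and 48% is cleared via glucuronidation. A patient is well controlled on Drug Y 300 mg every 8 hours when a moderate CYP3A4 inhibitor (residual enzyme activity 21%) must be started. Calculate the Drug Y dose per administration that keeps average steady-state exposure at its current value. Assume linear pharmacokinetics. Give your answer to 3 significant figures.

CYP3A4: 0.52 × 0.21 = 0.1092
Other: 0.48 (unchanged)
CL_new/CL_old = 0.1092 + 0.48 = 0.5892.
To maintain the same steady-state level, dose must scale with clearance: new dose = 300 × 0.5892 = 177 mg.

177 mg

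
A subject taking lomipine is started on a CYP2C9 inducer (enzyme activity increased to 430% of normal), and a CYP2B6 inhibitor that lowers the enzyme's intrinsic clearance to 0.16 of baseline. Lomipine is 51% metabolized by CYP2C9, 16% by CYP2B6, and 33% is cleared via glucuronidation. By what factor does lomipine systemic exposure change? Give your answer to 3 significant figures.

0.392

The CYP2C9 pathway (51% of clearance) rises to 4.3× activity: 0.51 × 4.3 = 2.193.
The CYP2B6 pathway (16% of clearance) drops to 0.16× activity: 0.16 × 0.16 = 0.0256.
The remaining 33% of clearance is unaffected.
CL_new/CL_old = 2.193 + 0.0256 + 0.33 = 2.5486.
Net systemic exposure ratio = 1 / 2.5486 = 0.392.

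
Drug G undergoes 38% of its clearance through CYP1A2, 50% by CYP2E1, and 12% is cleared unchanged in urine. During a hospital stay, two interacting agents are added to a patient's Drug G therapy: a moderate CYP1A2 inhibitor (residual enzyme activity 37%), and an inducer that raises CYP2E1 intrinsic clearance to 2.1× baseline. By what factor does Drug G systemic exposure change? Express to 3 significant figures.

CYP1A2: 0.38 × 0.37 = 0.1406
CYP2E1: 0.5 × 2.1 = 1.05
Other: 0.12 (unchanged)
New clearance relative to baseline: 0.1406 + 1.05 + 0.12 = 1.3106.
Because systemic exposure varies inversely with clearance, the combined effect is 1 / 1.3106 = 0.763.

0.763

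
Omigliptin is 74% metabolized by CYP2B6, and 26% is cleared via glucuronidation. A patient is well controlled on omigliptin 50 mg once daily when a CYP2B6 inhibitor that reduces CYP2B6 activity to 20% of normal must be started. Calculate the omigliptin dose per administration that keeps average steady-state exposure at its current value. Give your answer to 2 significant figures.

20 mg

CYP2B6: 0.74 × 0.2 = 0.148
Other: 0.26 (unchanged)
New clearance relative to baseline: 0.148 + 0.26 = 0.408.
Exposure is unchanged when dose changes in proportion to clearance. New dose = 50 mg × 0.408 = 20 mg.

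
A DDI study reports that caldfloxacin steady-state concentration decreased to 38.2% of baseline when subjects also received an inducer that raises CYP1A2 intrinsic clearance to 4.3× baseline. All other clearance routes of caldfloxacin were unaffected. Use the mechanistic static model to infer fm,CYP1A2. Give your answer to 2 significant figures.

Call the CYP1A2 fraction fm. After the interaction, CL_new/CL_old = fm × 4.3 + (1 − fm).
Steady-state concentration ratio = 1 / (new CL fraction), so new CL fraction = 1 / 0.382 = 2.618.
fm × 4.3 + 1 − fm = 2.618  ⇒  fm × (4.3 − 1) = 1.618  ⇒  fm = 0.49.

0.49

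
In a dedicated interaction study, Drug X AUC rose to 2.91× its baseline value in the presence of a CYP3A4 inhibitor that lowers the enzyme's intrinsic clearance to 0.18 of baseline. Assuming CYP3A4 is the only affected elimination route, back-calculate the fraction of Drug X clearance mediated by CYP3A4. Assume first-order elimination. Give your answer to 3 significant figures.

0.800

Call the CYP3A4 fraction fm. After the interaction, CL_new/CL_old = fm × 0.18 + (1 − fm).
AUC ratio = 1 / (new CL fraction), so new CL fraction = 1 / 2.91 = 0.3436.
fm × 0.18 + 1 − fm = 0.3436  ⇒  fm × (0.18 − 1) = −0.6564  ⇒  fm = 0.800.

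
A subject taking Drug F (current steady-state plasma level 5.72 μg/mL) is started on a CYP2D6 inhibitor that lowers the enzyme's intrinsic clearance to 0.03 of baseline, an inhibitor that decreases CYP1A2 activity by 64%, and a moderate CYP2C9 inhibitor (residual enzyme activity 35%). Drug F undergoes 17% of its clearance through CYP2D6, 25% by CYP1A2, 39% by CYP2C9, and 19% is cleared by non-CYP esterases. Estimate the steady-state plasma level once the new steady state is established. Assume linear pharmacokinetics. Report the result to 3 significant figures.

13.6 μg/mL

CYP2D6: 0.17 × 0.03 = 0.0051
CYP1A2: 0.25 × 0.36 = 0.09
CYP2C9: 0.39 × 0.35 = 0.1365
Other: 0.19 (unchanged)
Relative clearance = 0.0051 + 0.09 + 0.1365 + 0.19 = 0.4216.
Dividing the baseline by the relative clearance: 5.72 / 0.4216 = 13.6 μg/mL.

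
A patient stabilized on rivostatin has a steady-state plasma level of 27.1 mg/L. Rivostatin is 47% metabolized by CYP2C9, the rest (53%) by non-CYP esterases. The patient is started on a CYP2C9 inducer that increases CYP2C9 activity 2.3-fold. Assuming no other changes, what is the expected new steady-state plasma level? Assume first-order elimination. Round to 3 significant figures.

16.8 mg/L

The CYP2C9 pathway (47% of clearance) rises to 2.3× activity: 0.47 × 2.3 = 1.081.
The remaining 53% of clearance is unaffected.
CL_new/CL_old = 1.081 + 0.53 = 1.611.
With dosing unchanged, steady-state plasma level scales as 1/CL: 27.1 / 1.611 = 16.8 mg/L.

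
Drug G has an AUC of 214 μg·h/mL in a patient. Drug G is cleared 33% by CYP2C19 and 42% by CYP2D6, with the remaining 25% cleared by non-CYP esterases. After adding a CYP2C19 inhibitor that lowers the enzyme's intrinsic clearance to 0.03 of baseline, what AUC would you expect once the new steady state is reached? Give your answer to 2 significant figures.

3.1 × 10² μg·h/mL

CYP2C19: 0.33 × 0.03 = 0.0099
CYP2D6: 0.42 (unchanged)
Other: 0.25 (unchanged)
Relative clearance = 0.0099 + 0.42 + 0.25 = 0.6799.
New AUC = baseline ÷ relative clearance = 214 / 0.6799 = 3.1 × 10² μg·h/mL.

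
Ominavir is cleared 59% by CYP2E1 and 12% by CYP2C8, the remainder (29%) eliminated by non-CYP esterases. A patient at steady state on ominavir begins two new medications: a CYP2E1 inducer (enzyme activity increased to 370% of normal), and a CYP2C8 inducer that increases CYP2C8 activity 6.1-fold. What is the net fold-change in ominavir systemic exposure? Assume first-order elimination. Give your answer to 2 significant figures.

0.31

The CYP2E1 pathway (59% of clearance) rises to 3.7× activity: 0.59 × 3.7 = 2.183.
The CYP2C8 pathway (12% of clearance) increases to 6.1× activity: 0.12 × 6.1 = 0.732.
The remaining 29% of clearance is unaffected.
New clearance relative to baseline: 2.183 + 0.732 + 0.29 = 3.205.
Systemic exposure ∝ 1/CL: fold-change = 1 / 3.205 = 0.31.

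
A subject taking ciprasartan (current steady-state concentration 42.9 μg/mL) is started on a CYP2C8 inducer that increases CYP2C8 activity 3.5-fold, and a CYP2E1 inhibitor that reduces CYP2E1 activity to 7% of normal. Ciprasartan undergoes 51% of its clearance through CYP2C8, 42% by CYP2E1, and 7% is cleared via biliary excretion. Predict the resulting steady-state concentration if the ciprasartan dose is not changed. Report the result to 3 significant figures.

22.8 μg/mL

CYP2C8: 0.51 × 3.5 = 1.785
CYP2E1: 0.42 × 0.07 = 0.0294
Other: 0.07 (unchanged)
New clearance relative to baseline: 1.785 + 0.0294 + 0.07 = 1.8844.
Dividing the baseline by the relative clearance: 42.9 / 1.8844 = 22.8 μg/mL.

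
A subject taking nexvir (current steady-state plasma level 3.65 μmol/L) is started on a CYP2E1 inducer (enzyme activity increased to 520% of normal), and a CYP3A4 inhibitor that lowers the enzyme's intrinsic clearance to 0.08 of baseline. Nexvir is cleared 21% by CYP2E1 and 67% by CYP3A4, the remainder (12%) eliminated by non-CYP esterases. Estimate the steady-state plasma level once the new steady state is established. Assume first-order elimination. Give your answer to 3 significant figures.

2.88 μmol/L

CYP2E1: 0.21 × 5.2 = 1.092
CYP3A4: 0.67 × 0.08 = 0.0536
Other: 0.12 (unchanged)
CL_new/CL_old = 1.092 + 0.0536 + 0.12 = 1.2656.
Dividing the baseline by the relative clearance: 3.65 / 1.2656 = 2.88 μmol/L.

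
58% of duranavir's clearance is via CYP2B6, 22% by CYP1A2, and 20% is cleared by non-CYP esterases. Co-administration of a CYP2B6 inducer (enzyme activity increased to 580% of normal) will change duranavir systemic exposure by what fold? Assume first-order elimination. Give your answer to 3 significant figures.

0.264

The CYP2B6 pathway (58% of clearance) rises to 5.8× activity: 0.58 × 5.8 = 3.364.
CYP1A2 (22%) and the residual 20% are unaffected.
Relative clearance = 3.364 + 0.22 + 0.2 = 3.784.
Systemic exposure ratio = CL_old/CL_new = 1 / 3.784 = 0.264.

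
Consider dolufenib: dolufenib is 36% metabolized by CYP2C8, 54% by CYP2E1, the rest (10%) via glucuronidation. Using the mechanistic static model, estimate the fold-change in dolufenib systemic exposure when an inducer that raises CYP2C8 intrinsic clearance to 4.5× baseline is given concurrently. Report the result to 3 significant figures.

0.442

CYP2C8: 0.36 × 4.5 = 1.62
CYP2E1: 0.54 (unchanged)
Other: 0.1 (unchanged)
Relative clearance = 1.62 + 0.54 + 0.1 = 2.26.
Systemic exposure is inversely proportional to clearance, so the fold-change is 1 / 2.26 = 0.442.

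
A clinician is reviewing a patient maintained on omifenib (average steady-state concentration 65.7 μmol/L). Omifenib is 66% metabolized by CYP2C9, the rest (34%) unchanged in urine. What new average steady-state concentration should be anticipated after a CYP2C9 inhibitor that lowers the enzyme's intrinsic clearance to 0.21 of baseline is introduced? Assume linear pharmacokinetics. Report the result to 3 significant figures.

137 μmol/L

The CYP2C9 pathway (66% of clearance) falls to 0.21× activity: 0.66 × 0.21 = 0.1386.
Non-CYP routes (34%) are unchanged.
CL_new/CL_old = 0.1386 + 0.34 = 0.4786.
New average steady-state concentration = baseline ÷ relative clearance = 65.7 / 0.4786 = 137 μmol/L.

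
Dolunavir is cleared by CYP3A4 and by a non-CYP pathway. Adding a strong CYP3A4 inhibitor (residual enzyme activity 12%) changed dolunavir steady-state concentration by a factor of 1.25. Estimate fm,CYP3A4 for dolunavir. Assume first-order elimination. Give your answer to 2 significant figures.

CL'/CL = 1 / 1.25 = 0.8
0.12·fm + (1 − fm) = 0.8
fm = (0.8 − 1) / (0.12 − 1) = 0.23

0.23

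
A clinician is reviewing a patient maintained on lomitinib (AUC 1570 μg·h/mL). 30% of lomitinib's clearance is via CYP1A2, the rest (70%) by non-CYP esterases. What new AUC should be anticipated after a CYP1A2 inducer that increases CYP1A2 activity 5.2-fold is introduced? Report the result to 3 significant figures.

695 μg·h/mL

The CYP1A2 pathway (30% of clearance) rises to 5.2× activity: 0.3 × 5.2 = 1.56.
The remaining 70% of clearance is unaffected.
New clearance relative to baseline: 1.56 + 0.7 = 2.26.
With dosing unchanged, AUC scales as 1/CL: 1570 / 2.26 = 695 μg·h/mL.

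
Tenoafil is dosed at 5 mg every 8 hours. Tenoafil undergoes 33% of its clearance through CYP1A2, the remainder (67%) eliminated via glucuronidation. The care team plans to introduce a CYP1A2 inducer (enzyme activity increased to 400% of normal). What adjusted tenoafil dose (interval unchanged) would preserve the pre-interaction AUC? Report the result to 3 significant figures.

9.95 mg

CYP1A2: 0.33 × 4 = 1.32
Other: 0.67 (unchanged)
CL_new/CL_old = 1.32 + 0.67 = 1.99.
To maintain the same steady-state level, dose must scale with clearance: new dose = 5 × 1.99 = 9.95 mg.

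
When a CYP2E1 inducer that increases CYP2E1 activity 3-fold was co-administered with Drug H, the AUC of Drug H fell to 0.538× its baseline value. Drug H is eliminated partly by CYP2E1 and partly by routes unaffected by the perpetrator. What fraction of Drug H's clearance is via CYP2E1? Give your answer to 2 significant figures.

0.43

Let fm be the CYP2E1 fraction. New clearance relative to baseline = fm × 3 + (1 − fm).
AUC ratio = 1 / (new CL fraction), so new CL fraction = 1 / 0.538 = 1.859.
fm × 3 + 1 − fm = 1.859  ⇒  fm × (3 − 1) = 0.8587  ⇒  fm = 0.43.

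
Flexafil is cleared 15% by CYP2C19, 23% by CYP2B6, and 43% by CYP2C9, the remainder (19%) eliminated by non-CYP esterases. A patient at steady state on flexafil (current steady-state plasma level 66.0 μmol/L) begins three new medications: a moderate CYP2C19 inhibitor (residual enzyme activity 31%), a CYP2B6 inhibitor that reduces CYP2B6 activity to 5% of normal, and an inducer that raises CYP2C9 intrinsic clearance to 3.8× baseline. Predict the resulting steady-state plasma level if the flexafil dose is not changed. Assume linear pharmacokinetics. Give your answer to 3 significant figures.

35.1 μmol/L

CYP2C19: 0.15 × 0.31 = 0.0465
CYP2B6: 0.23 × 0.05 = 0.0115
CYP2C9: 0.43 × 3.8 = 1.634
Other: 0.19 (unchanged)
CL_new/CL_old = 0.0465 + 0.0115 + 1.634 + 0.19 = 1.882.
Dividing the baseline by the relative clearance: 66.0 / 1.882 = 35.1 μmol/L.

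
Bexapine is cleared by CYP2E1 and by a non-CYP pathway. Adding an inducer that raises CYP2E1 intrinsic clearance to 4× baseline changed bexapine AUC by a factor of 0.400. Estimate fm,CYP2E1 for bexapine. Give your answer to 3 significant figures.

Let x = fm,CYP2E1. Because AUC ∝ 1/CL, relative clearance rose to 1/0.400 = 2.5.
Setting x·4 + (1 − x) = 2.5 and solving: x = (2.5 − 1)/(4 − 1) = 0.500.

0.500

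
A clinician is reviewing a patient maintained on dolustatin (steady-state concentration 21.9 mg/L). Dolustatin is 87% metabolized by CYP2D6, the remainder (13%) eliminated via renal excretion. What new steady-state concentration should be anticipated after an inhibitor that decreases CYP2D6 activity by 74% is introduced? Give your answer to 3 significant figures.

The CYP2D6 pathway (87% of clearance) drops to 0.26× activity: 0.87 × 0.26 = 0.2262.
The remaining 13% of clearance is unaffected.
CL_new/CL_old = 0.2262 + 0.13 = 0.3562.
Steady-state concentration ∝ 1/CL, so new value = 21.9 / 0.3562 = 61.5 mg/L.

61.5 mg/L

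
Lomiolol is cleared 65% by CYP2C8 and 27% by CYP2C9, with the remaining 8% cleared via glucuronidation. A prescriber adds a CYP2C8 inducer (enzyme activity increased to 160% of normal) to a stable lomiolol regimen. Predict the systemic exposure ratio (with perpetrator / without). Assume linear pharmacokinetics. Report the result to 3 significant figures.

The CYP2C8 pathway (65% of clearance) is boosted to 1.6× activity: 0.65 × 1.6 = 1.04.
CYP2C9 (27%) and the residual 8% are unaffected.
CL_new/CL_old = 1.04 + 0.27 + 0.08 = 1.39.
Systemic exposure is inversely proportional to clearance, so the fold-change is 1 / 1.39 = 0.719.

0.719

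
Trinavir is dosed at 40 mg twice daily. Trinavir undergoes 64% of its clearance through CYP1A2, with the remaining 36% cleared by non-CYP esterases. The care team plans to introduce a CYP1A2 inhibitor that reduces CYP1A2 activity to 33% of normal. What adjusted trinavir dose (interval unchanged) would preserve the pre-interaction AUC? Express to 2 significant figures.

CYP1A2: 0.64 × 0.33 = 0.2112
Other: 0.36 (unchanged)
Relative clearance = 0.2112 + 0.36 = 0.5712.
Css,avg = (dose rate)/CL, so holding Css fixed requires dose ∝ CL: 40 × 0.5712 = 23 mg.

23 mg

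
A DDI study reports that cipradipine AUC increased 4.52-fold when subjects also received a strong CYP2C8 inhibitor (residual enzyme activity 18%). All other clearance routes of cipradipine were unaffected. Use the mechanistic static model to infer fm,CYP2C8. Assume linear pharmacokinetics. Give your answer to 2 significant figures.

0.95

Let x = fm,CYP2C8. Because AUC ∝ 1/CL, relative clearance fell to 1/4.52 = 0.2212.
Setting x·0.18 + (1 − x) = 0.2212 and solving: x = (0.2212 − 1)/(0.18 − 1) = 0.95.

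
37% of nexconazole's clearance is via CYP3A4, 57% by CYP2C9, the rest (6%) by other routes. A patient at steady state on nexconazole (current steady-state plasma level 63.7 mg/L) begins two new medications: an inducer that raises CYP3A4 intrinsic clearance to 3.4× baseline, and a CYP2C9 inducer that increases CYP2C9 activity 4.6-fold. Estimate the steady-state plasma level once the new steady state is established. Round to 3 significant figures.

16.2 mg/L

CYP3A4: 0.37 × 3.4 = 1.258
CYP2C9: 0.57 × 4.6 = 2.622
Other: 0.06 (unchanged)
New clearance relative to baseline: 1.258 + 2.622 + 0.06 = 3.94.
Steady-state plasma level ∝ 1/CL: new value = 63.7 / 3.94 = 16.2 mg/L.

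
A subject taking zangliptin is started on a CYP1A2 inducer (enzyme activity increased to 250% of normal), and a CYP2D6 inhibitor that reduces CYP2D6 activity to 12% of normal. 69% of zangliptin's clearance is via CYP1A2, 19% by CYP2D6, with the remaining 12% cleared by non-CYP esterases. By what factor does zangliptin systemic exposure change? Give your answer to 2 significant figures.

0.54

The CYP1A2 pathway (69% of clearance) increases to 2.5× activity: 0.69 × 2.5 = 1.725.
The CYP2D6 pathway (19% of clearance) falls to 0.12× activity: 0.19 × 0.12 = 0.0228.
Non-CYP routes (12%) are unchanged.
CL_new/CL_old = 1.725 + 0.0228 + 0.12 = 1.8678.
Because systemic exposure varies inversely with clearance, the combined effect is 1 / 1.8678 = 0.54.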